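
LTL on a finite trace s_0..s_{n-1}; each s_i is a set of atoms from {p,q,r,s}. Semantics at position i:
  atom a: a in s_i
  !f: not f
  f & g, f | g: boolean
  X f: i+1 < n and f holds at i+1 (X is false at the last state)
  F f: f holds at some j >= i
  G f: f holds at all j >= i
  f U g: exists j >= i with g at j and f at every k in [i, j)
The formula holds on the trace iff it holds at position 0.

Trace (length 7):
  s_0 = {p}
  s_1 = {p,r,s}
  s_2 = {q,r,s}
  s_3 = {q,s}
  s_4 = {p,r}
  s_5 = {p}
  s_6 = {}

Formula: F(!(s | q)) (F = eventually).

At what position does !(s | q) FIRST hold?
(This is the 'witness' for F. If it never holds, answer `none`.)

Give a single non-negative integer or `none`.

Answer: 0

Derivation:
s_0={p}: !(s | q)=True (s | q)=False s=False q=False
s_1={p,r,s}: !(s | q)=False (s | q)=True s=True q=False
s_2={q,r,s}: !(s | q)=False (s | q)=True s=True q=True
s_3={q,s}: !(s | q)=False (s | q)=True s=True q=True
s_4={p,r}: !(s | q)=True (s | q)=False s=False q=False
s_5={p}: !(s | q)=True (s | q)=False s=False q=False
s_6={}: !(s | q)=True (s | q)=False s=False q=False
F(!(s | q)) holds; first witness at position 0.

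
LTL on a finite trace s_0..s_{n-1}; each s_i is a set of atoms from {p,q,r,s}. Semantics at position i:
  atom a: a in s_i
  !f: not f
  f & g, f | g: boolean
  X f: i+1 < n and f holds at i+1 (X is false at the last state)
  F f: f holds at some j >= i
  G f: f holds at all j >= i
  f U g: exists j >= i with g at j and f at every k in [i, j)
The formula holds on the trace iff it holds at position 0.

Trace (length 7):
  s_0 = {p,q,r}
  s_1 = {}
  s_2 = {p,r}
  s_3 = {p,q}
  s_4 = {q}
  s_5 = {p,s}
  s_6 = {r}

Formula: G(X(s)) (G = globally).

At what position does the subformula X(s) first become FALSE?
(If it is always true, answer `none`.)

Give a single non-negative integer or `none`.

Answer: 0

Derivation:
s_0={p,q,r}: X(s)=False s=False
s_1={}: X(s)=False s=False
s_2={p,r}: X(s)=False s=False
s_3={p,q}: X(s)=False s=False
s_4={q}: X(s)=True s=False
s_5={p,s}: X(s)=False s=True
s_6={r}: X(s)=False s=False
G(X(s)) holds globally = False
First violation at position 0.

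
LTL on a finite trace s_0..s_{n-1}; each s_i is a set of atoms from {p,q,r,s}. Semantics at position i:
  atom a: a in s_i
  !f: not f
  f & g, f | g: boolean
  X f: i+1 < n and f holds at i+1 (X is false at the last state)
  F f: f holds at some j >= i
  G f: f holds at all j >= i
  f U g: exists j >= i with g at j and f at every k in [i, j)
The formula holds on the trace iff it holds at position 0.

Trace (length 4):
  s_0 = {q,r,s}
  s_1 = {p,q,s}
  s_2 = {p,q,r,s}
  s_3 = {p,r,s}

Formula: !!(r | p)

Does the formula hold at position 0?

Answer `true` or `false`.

Answer: true

Derivation:
s_0={q,r,s}: !!(r | p)=True !(r | p)=False (r | p)=True r=True p=False
s_1={p,q,s}: !!(r | p)=True !(r | p)=False (r | p)=True r=False p=True
s_2={p,q,r,s}: !!(r | p)=True !(r | p)=False (r | p)=True r=True p=True
s_3={p,r,s}: !!(r | p)=True !(r | p)=False (r | p)=True r=True p=True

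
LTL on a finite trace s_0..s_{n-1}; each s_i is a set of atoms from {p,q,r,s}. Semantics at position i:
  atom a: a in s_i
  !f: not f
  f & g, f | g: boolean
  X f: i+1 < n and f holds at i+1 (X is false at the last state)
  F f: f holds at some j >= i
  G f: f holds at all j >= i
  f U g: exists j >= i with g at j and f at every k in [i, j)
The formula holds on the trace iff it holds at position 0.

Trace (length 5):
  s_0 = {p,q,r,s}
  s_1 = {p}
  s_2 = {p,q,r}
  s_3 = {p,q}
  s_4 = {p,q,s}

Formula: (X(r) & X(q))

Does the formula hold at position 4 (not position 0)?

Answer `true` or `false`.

s_0={p,q,r,s}: (X(r) & X(q))=False X(r)=False r=True X(q)=False q=True
s_1={p}: (X(r) & X(q))=True X(r)=True r=False X(q)=True q=False
s_2={p,q,r}: (X(r) & X(q))=False X(r)=False r=True X(q)=True q=True
s_3={p,q}: (X(r) & X(q))=False X(r)=False r=False X(q)=True q=True
s_4={p,q,s}: (X(r) & X(q))=False X(r)=False r=False X(q)=False q=True
Evaluating at position 4: result = False

Answer: false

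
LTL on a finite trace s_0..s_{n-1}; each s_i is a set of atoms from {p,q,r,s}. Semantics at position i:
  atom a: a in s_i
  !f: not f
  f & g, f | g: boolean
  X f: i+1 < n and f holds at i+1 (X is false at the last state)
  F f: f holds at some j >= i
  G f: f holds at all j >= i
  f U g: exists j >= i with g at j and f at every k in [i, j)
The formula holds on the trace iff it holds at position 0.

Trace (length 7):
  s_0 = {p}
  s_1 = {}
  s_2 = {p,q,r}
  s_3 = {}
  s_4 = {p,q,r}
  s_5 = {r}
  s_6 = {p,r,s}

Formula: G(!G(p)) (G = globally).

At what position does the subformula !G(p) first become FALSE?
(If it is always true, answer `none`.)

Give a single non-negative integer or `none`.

Answer: 6

Derivation:
s_0={p}: !G(p)=True G(p)=False p=True
s_1={}: !G(p)=True G(p)=False p=False
s_2={p,q,r}: !G(p)=True G(p)=False p=True
s_3={}: !G(p)=True G(p)=False p=False
s_4={p,q,r}: !G(p)=True G(p)=False p=True
s_5={r}: !G(p)=True G(p)=False p=False
s_6={p,r,s}: !G(p)=False G(p)=True p=True
G(!G(p)) holds globally = False
First violation at position 6.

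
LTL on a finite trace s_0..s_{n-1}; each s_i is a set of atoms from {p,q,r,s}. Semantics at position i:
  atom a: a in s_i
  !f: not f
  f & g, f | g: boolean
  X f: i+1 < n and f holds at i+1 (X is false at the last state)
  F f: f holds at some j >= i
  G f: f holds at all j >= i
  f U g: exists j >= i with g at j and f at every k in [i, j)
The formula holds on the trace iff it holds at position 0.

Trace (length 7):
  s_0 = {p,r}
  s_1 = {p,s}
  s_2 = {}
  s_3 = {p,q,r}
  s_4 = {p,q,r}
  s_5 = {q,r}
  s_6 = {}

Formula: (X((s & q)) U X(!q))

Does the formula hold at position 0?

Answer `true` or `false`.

Answer: true

Derivation:
s_0={p,r}: (X((s & q)) U X(!q))=True X((s & q))=False (s & q)=False s=False q=False X(!q)=True !q=True
s_1={p,s}: (X((s & q)) U X(!q))=True X((s & q))=False (s & q)=False s=True q=False X(!q)=True !q=True
s_2={}: (X((s & q)) U X(!q))=False X((s & q))=False (s & q)=False s=False q=False X(!q)=False !q=True
s_3={p,q,r}: (X((s & q)) U X(!q))=False X((s & q))=False (s & q)=False s=False q=True X(!q)=False !q=False
s_4={p,q,r}: (X((s & q)) U X(!q))=False X((s & q))=False (s & q)=False s=False q=True X(!q)=False !q=False
s_5={q,r}: (X((s & q)) U X(!q))=True X((s & q))=False (s & q)=False s=False q=True X(!q)=True !q=False
s_6={}: (X((s & q)) U X(!q))=False X((s & q))=False (s & q)=False s=False q=False X(!q)=False !q=True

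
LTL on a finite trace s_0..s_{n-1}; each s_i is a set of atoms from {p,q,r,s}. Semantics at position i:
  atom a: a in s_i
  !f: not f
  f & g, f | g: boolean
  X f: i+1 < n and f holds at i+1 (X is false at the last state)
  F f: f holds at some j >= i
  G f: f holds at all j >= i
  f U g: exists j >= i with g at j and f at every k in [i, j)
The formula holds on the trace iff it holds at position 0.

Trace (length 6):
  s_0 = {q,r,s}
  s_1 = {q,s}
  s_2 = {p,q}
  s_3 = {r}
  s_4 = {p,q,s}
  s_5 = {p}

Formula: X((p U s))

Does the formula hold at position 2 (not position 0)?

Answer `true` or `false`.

Answer: false

Derivation:
s_0={q,r,s}: X((p U s))=True (p U s)=True p=False s=True
s_1={q,s}: X((p U s))=False (p U s)=True p=False s=True
s_2={p,q}: X((p U s))=False (p U s)=False p=True s=False
s_3={r}: X((p U s))=True (p U s)=False p=False s=False
s_4={p,q,s}: X((p U s))=False (p U s)=True p=True s=True
s_5={p}: X((p U s))=False (p U s)=False p=True s=False
Evaluating at position 2: result = False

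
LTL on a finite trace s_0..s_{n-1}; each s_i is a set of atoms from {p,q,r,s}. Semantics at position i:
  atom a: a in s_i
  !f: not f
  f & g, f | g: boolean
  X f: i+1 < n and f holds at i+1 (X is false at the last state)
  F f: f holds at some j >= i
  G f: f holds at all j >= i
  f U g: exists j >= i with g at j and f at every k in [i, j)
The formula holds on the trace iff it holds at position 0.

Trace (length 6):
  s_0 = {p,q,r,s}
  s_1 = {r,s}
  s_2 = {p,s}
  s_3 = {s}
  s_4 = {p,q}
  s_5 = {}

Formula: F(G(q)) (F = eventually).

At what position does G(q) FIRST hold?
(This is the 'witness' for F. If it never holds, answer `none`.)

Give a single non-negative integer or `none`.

Answer: none

Derivation:
s_0={p,q,r,s}: G(q)=False q=True
s_1={r,s}: G(q)=False q=False
s_2={p,s}: G(q)=False q=False
s_3={s}: G(q)=False q=False
s_4={p,q}: G(q)=False q=True
s_5={}: G(q)=False q=False
F(G(q)) does not hold (no witness exists).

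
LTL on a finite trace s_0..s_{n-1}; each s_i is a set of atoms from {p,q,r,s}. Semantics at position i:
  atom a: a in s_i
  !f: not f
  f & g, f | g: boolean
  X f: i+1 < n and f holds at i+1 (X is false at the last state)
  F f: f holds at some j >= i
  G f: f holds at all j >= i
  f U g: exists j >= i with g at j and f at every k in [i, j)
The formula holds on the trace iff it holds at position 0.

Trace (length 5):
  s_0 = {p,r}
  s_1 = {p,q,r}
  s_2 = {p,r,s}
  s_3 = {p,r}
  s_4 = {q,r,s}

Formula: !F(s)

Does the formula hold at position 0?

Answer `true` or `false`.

s_0={p,r}: !F(s)=False F(s)=True s=False
s_1={p,q,r}: !F(s)=False F(s)=True s=False
s_2={p,r,s}: !F(s)=False F(s)=True s=True
s_3={p,r}: !F(s)=False F(s)=True s=False
s_4={q,r,s}: !F(s)=False F(s)=True s=True

Answer: false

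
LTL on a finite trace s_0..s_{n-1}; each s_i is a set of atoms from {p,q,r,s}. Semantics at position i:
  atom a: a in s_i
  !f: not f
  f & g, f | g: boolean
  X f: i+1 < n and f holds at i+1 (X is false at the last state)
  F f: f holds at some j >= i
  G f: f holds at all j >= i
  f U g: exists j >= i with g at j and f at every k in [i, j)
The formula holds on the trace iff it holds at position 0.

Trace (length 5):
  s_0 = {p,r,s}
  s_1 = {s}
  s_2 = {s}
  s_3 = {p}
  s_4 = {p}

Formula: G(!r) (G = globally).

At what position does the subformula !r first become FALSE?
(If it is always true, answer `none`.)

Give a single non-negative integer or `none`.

s_0={p,r,s}: !r=False r=True
s_1={s}: !r=True r=False
s_2={s}: !r=True r=False
s_3={p}: !r=True r=False
s_4={p}: !r=True r=False
G(!r) holds globally = False
First violation at position 0.

Answer: 0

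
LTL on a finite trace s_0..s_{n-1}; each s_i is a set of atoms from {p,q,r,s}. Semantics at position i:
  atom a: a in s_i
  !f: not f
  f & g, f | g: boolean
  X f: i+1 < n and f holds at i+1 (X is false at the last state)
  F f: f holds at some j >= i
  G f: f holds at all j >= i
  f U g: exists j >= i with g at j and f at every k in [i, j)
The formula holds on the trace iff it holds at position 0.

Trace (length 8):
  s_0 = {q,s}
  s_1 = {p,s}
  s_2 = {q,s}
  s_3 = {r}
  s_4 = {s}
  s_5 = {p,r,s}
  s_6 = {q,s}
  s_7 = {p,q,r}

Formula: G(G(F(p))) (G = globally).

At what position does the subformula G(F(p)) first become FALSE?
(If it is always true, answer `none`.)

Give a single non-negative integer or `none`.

Answer: none

Derivation:
s_0={q,s}: G(F(p))=True F(p)=True p=False
s_1={p,s}: G(F(p))=True F(p)=True p=True
s_2={q,s}: G(F(p))=True F(p)=True p=False
s_3={r}: G(F(p))=True F(p)=True p=False
s_4={s}: G(F(p))=True F(p)=True p=False
s_5={p,r,s}: G(F(p))=True F(p)=True p=True
s_6={q,s}: G(F(p))=True F(p)=True p=False
s_7={p,q,r}: G(F(p))=True F(p)=True p=True
G(G(F(p))) holds globally = True
No violation — formula holds at every position.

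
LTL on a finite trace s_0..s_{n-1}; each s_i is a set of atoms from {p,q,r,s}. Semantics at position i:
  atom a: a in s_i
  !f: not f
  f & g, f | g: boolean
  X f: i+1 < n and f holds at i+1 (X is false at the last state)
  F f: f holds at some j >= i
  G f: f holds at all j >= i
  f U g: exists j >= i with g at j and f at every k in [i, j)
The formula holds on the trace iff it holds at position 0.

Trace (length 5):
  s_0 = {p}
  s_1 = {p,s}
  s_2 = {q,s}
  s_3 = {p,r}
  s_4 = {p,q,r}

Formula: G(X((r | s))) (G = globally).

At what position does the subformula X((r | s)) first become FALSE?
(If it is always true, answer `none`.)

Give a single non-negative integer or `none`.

Answer: 4

Derivation:
s_0={p}: X((r | s))=True (r | s)=False r=False s=False
s_1={p,s}: X((r | s))=True (r | s)=True r=False s=True
s_2={q,s}: X((r | s))=True (r | s)=True r=False s=True
s_3={p,r}: X((r | s))=True (r | s)=True r=True s=False
s_4={p,q,r}: X((r | s))=False (r | s)=True r=True s=False
G(X((r | s))) holds globally = False
First violation at position 4.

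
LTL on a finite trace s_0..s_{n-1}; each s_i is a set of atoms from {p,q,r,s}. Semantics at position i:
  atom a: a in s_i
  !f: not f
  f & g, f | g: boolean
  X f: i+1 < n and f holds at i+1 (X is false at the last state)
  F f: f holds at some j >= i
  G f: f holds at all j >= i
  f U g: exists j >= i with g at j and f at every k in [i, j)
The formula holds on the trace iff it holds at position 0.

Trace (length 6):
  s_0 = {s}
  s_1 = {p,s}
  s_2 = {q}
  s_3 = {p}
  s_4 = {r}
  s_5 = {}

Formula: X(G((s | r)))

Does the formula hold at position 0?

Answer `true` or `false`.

s_0={s}: X(G((s | r)))=False G((s | r))=False (s | r)=True s=True r=False
s_1={p,s}: X(G((s | r)))=False G((s | r))=False (s | r)=True s=True r=False
s_2={q}: X(G((s | r)))=False G((s | r))=False (s | r)=False s=False r=False
s_3={p}: X(G((s | r)))=False G((s | r))=False (s | r)=False s=False r=False
s_4={r}: X(G((s | r)))=False G((s | r))=False (s | r)=True s=False r=True
s_5={}: X(G((s | r)))=False G((s | r))=False (s | r)=False s=False r=False

Answer: false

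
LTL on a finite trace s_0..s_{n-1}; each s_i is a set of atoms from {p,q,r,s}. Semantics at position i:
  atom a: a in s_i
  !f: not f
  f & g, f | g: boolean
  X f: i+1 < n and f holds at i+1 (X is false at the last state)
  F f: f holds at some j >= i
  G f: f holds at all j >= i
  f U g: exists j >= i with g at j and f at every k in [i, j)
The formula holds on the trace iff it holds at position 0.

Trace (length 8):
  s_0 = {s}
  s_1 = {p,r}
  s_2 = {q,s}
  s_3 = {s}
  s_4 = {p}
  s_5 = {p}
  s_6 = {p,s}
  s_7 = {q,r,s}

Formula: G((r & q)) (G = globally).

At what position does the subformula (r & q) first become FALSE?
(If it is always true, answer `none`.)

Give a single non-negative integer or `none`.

Answer: 0

Derivation:
s_0={s}: (r & q)=False r=False q=False
s_1={p,r}: (r & q)=False r=True q=False
s_2={q,s}: (r & q)=False r=False q=True
s_3={s}: (r & q)=False r=False q=False
s_4={p}: (r & q)=False r=False q=False
s_5={p}: (r & q)=False r=False q=False
s_6={p,s}: (r & q)=False r=False q=False
s_7={q,r,s}: (r & q)=True r=True q=True
G((r & q)) holds globally = False
First violation at position 0.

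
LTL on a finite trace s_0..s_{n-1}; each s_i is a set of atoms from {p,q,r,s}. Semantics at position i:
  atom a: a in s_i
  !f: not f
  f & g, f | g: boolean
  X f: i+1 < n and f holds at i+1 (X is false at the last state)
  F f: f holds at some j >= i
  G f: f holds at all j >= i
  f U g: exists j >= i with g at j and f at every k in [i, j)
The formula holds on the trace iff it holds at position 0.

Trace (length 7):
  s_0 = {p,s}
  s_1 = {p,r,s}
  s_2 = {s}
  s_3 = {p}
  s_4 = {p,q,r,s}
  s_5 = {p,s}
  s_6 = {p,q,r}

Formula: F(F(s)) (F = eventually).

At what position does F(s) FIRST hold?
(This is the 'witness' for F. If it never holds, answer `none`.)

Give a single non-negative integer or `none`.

Answer: 0

Derivation:
s_0={p,s}: F(s)=True s=True
s_1={p,r,s}: F(s)=True s=True
s_2={s}: F(s)=True s=True
s_3={p}: F(s)=True s=False
s_4={p,q,r,s}: F(s)=True s=True
s_5={p,s}: F(s)=True s=True
s_6={p,q,r}: F(s)=False s=False
F(F(s)) holds; first witness at position 0.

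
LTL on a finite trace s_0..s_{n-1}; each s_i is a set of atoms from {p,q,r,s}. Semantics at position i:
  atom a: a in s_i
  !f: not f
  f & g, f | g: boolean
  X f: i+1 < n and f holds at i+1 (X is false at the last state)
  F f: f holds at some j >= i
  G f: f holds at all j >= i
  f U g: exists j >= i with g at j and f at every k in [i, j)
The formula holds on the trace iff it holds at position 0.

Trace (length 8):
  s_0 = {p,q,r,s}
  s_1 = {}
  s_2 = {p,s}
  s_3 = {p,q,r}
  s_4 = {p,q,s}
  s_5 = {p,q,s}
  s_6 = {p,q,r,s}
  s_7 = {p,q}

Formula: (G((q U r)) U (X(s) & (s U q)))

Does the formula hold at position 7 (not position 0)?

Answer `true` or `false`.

Answer: false

Derivation:
s_0={p,q,r,s}: (G((q U r)) U (X(s) & (s U q)))=False G((q U r))=False (q U r)=True q=True r=True (X(s) & (s U q))=False X(s)=False s=True (s U q)=True
s_1={}: (G((q U r)) U (X(s) & (s U q)))=False G((q U r))=False (q U r)=False q=False r=False (X(s) & (s U q))=False X(s)=True s=False (s U q)=False
s_2={p,s}: (G((q U r)) U (X(s) & (s U q)))=False G((q U r))=False (q U r)=False q=False r=False (X(s) & (s U q))=False X(s)=False s=True (s U q)=True
s_3={p,q,r}: (G((q U r)) U (X(s) & (s U q)))=True G((q U r))=False (q U r)=True q=True r=True (X(s) & (s U q))=True X(s)=True s=False (s U q)=True
s_4={p,q,s}: (G((q U r)) U (X(s) & (s U q)))=True G((q U r))=False (q U r)=True q=True r=False (X(s) & (s U q))=True X(s)=True s=True (s U q)=True
s_5={p,q,s}: (G((q U r)) U (X(s) & (s U q)))=True G((q U r))=False (q U r)=True q=True r=False (X(s) & (s U q))=True X(s)=True s=True (s U q)=True
s_6={p,q,r,s}: (G((q U r)) U (X(s) & (s U q)))=False G((q U r))=False (q U r)=True q=True r=True (X(s) & (s U q))=False X(s)=False s=True (s U q)=True
s_7={p,q}: (G((q U r)) U (X(s) & (s U q)))=False G((q U r))=False (q U r)=False q=True r=False (X(s) & (s U q))=False X(s)=False s=False (s U q)=True
Evaluating at position 7: result = False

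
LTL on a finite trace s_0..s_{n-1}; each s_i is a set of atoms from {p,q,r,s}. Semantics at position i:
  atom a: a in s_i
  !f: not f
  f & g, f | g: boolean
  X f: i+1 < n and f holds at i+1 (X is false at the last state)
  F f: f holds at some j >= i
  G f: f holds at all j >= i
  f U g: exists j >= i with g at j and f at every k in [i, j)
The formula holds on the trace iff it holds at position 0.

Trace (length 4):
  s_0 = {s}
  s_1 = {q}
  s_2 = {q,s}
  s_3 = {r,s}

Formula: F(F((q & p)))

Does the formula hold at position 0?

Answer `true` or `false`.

s_0={s}: F(F((q & p)))=False F((q & p))=False (q & p)=False q=False p=False
s_1={q}: F(F((q & p)))=False F((q & p))=False (q & p)=False q=True p=False
s_2={q,s}: F(F((q & p)))=False F((q & p))=False (q & p)=False q=True p=False
s_3={r,s}: F(F((q & p)))=False F((q & p))=False (q & p)=False q=False p=False

Answer: false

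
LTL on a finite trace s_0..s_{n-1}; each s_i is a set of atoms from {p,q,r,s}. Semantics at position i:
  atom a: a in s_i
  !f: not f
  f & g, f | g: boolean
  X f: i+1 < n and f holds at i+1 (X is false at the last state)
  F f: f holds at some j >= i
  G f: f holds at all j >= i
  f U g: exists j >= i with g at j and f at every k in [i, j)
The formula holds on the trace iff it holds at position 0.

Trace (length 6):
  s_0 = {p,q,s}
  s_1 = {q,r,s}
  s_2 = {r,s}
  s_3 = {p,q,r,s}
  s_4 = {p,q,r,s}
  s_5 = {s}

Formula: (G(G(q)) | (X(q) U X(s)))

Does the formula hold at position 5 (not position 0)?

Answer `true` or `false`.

s_0={p,q,s}: (G(G(q)) | (X(q) U X(s)))=True G(G(q))=False G(q)=False q=True (X(q) U X(s))=True X(q)=True X(s)=True s=True
s_1={q,r,s}: (G(G(q)) | (X(q) U X(s)))=True G(G(q))=False G(q)=False q=True (X(q) U X(s))=True X(q)=False X(s)=True s=True
s_2={r,s}: (G(G(q)) | (X(q) U X(s)))=True G(G(q))=False G(q)=False q=False (X(q) U X(s))=True X(q)=True X(s)=True s=True
s_3={p,q,r,s}: (G(G(q)) | (X(q) U X(s)))=True G(G(q))=False G(q)=False q=True (X(q) U X(s))=True X(q)=True X(s)=True s=True
s_4={p,q,r,s}: (G(G(q)) | (X(q) U X(s)))=True G(G(q))=False G(q)=False q=True (X(q) U X(s))=True X(q)=False X(s)=True s=True
s_5={s}: (G(G(q)) | (X(q) U X(s)))=False G(G(q))=False G(q)=False q=False (X(q) U X(s))=False X(q)=False X(s)=False s=True
Evaluating at position 5: result = False

Answer: false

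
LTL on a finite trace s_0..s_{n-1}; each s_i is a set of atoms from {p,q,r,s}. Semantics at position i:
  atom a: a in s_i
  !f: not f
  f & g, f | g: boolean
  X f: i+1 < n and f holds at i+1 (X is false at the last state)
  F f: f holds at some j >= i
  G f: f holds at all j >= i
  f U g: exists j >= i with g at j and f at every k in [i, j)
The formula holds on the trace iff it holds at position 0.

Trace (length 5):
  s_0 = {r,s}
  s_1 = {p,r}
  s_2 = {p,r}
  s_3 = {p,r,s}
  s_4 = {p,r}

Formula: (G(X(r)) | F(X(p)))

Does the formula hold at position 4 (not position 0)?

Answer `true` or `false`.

s_0={r,s}: (G(X(r)) | F(X(p)))=True G(X(r))=False X(r)=True r=True F(X(p))=True X(p)=True p=False
s_1={p,r}: (G(X(r)) | F(X(p)))=True G(X(r))=False X(r)=True r=True F(X(p))=True X(p)=True p=True
s_2={p,r}: (G(X(r)) | F(X(p)))=True G(X(r))=False X(r)=True r=True F(X(p))=True X(p)=True p=True
s_3={p,r,s}: (G(X(r)) | F(X(p)))=True G(X(r))=False X(r)=True r=True F(X(p))=True X(p)=True p=True
s_4={p,r}: (G(X(r)) | F(X(p)))=False G(X(r))=False X(r)=False r=True F(X(p))=False X(p)=False p=True
Evaluating at position 4: result = False

Answer: false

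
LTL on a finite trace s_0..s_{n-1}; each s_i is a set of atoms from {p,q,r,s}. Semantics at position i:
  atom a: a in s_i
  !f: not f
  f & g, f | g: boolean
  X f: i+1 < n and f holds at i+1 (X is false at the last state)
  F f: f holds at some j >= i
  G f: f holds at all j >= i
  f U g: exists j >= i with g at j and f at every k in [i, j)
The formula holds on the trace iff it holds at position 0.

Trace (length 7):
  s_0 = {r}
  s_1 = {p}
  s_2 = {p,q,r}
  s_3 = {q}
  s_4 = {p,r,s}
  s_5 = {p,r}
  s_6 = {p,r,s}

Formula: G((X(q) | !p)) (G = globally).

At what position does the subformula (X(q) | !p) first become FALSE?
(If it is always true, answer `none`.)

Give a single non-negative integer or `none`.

Answer: 4

Derivation:
s_0={r}: (X(q) | !p)=True X(q)=False q=False !p=True p=False
s_1={p}: (X(q) | !p)=True X(q)=True q=False !p=False p=True
s_2={p,q,r}: (X(q) | !p)=True X(q)=True q=True !p=False p=True
s_3={q}: (X(q) | !p)=True X(q)=False q=True !p=True p=False
s_4={p,r,s}: (X(q) | !p)=False X(q)=False q=False !p=False p=True
s_5={p,r}: (X(q) | !p)=False X(q)=False q=False !p=False p=True
s_6={p,r,s}: (X(q) | !p)=False X(q)=False q=False !p=False p=True
G((X(q) | !p)) holds globally = False
First violation at position 4.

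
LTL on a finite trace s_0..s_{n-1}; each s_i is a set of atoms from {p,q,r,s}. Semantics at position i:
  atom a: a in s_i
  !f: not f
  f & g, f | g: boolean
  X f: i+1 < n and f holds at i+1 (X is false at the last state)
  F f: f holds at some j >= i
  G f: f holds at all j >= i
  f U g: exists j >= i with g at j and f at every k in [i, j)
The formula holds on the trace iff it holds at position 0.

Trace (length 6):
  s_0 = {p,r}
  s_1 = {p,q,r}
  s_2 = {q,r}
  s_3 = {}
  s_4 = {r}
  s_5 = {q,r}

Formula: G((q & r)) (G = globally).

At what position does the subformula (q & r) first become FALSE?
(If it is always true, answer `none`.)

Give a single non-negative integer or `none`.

Answer: 0

Derivation:
s_0={p,r}: (q & r)=False q=False r=True
s_1={p,q,r}: (q & r)=True q=True r=True
s_2={q,r}: (q & r)=True q=True r=True
s_3={}: (q & r)=False q=False r=False
s_4={r}: (q & r)=False q=False r=True
s_5={q,r}: (q & r)=True q=True r=True
G((q & r)) holds globally = False
First violation at position 0.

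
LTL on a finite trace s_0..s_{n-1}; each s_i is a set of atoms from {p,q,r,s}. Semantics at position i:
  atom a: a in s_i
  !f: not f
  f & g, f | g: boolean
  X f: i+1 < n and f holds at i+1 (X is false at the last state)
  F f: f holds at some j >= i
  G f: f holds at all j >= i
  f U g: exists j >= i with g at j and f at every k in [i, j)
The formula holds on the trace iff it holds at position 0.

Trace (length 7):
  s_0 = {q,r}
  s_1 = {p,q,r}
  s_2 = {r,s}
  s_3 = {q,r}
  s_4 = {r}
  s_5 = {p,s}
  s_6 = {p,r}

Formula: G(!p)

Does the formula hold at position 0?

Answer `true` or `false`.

Answer: false

Derivation:
s_0={q,r}: G(!p)=False !p=True p=False
s_1={p,q,r}: G(!p)=False !p=False p=True
s_2={r,s}: G(!p)=False !p=True p=False
s_3={q,r}: G(!p)=False !p=True p=False
s_4={r}: G(!p)=False !p=True p=False
s_5={p,s}: G(!p)=False !p=False p=True
s_6={p,r}: G(!p)=False !p=False p=True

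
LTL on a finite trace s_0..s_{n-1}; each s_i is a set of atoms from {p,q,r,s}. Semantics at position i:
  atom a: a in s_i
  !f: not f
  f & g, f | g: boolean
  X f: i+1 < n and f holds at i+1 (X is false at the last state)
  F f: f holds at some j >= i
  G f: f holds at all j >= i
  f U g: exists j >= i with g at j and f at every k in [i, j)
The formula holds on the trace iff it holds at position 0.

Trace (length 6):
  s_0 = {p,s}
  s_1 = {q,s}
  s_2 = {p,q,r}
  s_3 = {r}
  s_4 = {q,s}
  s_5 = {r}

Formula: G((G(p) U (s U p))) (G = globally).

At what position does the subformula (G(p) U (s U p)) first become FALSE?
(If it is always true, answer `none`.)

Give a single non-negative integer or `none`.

s_0={p,s}: (G(p) U (s U p))=True G(p)=False p=True (s U p)=True s=True
s_1={q,s}: (G(p) U (s U p))=True G(p)=False p=False (s U p)=True s=True
s_2={p,q,r}: (G(p) U (s U p))=True G(p)=False p=True (s U p)=True s=False
s_3={r}: (G(p) U (s U p))=False G(p)=False p=False (s U p)=False s=False
s_4={q,s}: (G(p) U (s U p))=False G(p)=False p=False (s U p)=False s=True
s_5={r}: (G(p) U (s U p))=False G(p)=False p=False (s U p)=False s=False
G((G(p) U (s U p))) holds globally = False
First violation at position 3.

Answer: 3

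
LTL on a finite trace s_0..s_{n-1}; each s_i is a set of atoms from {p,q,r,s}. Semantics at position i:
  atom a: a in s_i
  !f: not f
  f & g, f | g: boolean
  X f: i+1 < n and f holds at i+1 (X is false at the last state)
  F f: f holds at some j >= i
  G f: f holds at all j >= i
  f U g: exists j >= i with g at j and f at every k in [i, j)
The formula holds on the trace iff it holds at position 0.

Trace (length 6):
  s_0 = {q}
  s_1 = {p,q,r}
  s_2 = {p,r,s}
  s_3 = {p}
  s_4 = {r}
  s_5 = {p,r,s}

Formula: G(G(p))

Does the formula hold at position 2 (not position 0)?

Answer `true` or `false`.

Answer: false

Derivation:
s_0={q}: G(G(p))=False G(p)=False p=False
s_1={p,q,r}: G(G(p))=False G(p)=False p=True
s_2={p,r,s}: G(G(p))=False G(p)=False p=True
s_3={p}: G(G(p))=False G(p)=False p=True
s_4={r}: G(G(p))=False G(p)=False p=False
s_5={p,r,s}: G(G(p))=True G(p)=True p=True
Evaluating at position 2: result = False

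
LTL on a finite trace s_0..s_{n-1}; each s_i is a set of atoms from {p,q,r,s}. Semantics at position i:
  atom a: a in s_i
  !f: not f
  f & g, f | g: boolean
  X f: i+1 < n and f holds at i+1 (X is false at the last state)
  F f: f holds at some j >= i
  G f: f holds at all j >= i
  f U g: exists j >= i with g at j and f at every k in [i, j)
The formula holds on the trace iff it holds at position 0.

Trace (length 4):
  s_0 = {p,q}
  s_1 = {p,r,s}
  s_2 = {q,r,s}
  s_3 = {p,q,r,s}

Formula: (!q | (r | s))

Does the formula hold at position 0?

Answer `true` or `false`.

Answer: false

Derivation:
s_0={p,q}: (!q | (r | s))=False !q=False q=True (r | s)=False r=False s=False
s_1={p,r,s}: (!q | (r | s))=True !q=True q=False (r | s)=True r=True s=True
s_2={q,r,s}: (!q | (r | s))=True !q=False q=True (r | s)=True r=True s=True
s_3={p,q,r,s}: (!q | (r | s))=True !q=False q=True (r | s)=True r=True s=True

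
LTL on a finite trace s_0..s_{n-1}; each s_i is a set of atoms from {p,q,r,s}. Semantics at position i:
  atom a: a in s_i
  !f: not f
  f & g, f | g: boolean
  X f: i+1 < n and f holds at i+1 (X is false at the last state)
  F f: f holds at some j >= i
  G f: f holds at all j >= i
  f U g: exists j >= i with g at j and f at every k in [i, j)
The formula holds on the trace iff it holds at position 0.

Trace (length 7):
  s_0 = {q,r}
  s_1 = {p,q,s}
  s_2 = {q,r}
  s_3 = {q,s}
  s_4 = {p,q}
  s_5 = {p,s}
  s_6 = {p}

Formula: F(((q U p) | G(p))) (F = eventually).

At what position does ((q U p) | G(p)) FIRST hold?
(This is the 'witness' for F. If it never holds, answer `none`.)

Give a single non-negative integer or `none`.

Answer: 0

Derivation:
s_0={q,r}: ((q U p) | G(p))=True (q U p)=True q=True p=False G(p)=False
s_1={p,q,s}: ((q U p) | G(p))=True (q U p)=True q=True p=True G(p)=False
s_2={q,r}: ((q U p) | G(p))=True (q U p)=True q=True p=False G(p)=False
s_3={q,s}: ((q U p) | G(p))=True (q U p)=True q=True p=False G(p)=False
s_4={p,q}: ((q U p) | G(p))=True (q U p)=True q=True p=True G(p)=True
s_5={p,s}: ((q U p) | G(p))=True (q U p)=True q=False p=True G(p)=True
s_6={p}: ((q U p) | G(p))=True (q U p)=True q=False p=True G(p)=True
F(((q U p) | G(p))) holds; first witness at position 0.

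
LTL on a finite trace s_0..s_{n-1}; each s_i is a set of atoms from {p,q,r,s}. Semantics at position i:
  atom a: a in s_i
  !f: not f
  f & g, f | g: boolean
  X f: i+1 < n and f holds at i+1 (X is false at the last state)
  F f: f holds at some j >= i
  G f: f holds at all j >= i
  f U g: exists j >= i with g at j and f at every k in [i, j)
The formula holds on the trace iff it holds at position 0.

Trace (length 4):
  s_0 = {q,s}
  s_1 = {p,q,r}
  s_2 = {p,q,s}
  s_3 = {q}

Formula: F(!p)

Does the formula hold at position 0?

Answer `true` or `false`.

s_0={q,s}: F(!p)=True !p=True p=False
s_1={p,q,r}: F(!p)=True !p=False p=True
s_2={p,q,s}: F(!p)=True !p=False p=True
s_3={q}: F(!p)=True !p=True p=False

Answer: true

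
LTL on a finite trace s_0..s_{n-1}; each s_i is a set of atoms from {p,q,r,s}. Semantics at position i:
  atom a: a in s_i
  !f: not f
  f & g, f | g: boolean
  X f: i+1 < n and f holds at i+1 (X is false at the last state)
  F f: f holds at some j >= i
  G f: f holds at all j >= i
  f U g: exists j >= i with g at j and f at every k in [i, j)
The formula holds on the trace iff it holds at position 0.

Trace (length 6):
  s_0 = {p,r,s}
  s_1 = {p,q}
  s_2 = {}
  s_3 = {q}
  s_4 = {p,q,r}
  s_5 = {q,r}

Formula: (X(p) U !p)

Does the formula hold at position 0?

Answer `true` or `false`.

s_0={p,r,s}: (X(p) U !p)=False X(p)=True p=True !p=False
s_1={p,q}: (X(p) U !p)=False X(p)=False p=True !p=False
s_2={}: (X(p) U !p)=True X(p)=False p=False !p=True
s_3={q}: (X(p) U !p)=True X(p)=True p=False !p=True
s_4={p,q,r}: (X(p) U !p)=False X(p)=False p=True !p=False
s_5={q,r}: (X(p) U !p)=True X(p)=False p=False !p=True

Answer: false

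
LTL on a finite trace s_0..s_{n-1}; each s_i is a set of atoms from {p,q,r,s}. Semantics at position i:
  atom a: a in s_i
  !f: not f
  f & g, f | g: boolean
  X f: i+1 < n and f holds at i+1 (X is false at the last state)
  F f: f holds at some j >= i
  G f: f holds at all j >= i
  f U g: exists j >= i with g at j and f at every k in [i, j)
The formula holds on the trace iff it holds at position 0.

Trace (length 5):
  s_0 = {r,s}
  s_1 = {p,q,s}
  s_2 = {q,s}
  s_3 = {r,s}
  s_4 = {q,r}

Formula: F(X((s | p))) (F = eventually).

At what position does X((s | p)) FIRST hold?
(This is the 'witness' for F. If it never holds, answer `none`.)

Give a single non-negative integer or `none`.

s_0={r,s}: X((s | p))=True (s | p)=True s=True p=False
s_1={p,q,s}: X((s | p))=True (s | p)=True s=True p=True
s_2={q,s}: X((s | p))=True (s | p)=True s=True p=False
s_3={r,s}: X((s | p))=False (s | p)=True s=True p=False
s_4={q,r}: X((s | p))=False (s | p)=False s=False p=False
F(X((s | p))) holds; first witness at position 0.

Answer: 0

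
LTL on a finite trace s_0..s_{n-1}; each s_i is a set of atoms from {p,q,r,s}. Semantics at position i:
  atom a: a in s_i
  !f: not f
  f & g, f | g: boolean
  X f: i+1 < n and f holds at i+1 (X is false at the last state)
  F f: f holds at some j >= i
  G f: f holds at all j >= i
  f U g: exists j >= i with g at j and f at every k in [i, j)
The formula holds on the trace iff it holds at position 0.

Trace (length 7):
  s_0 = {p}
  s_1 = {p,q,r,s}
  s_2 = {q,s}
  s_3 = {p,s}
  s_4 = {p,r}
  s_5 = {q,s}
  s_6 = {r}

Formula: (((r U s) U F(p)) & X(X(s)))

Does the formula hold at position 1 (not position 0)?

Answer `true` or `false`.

s_0={p}: (((r U s) U F(p)) & X(X(s)))=True ((r U s) U F(p))=True (r U s)=False r=False s=False F(p)=True p=True X(X(s))=True X(s)=True
s_1={p,q,r,s}: (((r U s) U F(p)) & X(X(s)))=True ((r U s) U F(p))=True (r U s)=True r=True s=True F(p)=True p=True X(X(s))=True X(s)=True
s_2={q,s}: (((r U s) U F(p)) & X(X(s)))=False ((r U s) U F(p))=True (r U s)=True r=False s=True F(p)=True p=False X(X(s))=False X(s)=True
s_3={p,s}: (((r U s) U F(p)) & X(X(s)))=True ((r U s) U F(p))=True (r U s)=True r=False s=True F(p)=True p=True X(X(s))=True X(s)=False
s_4={p,r}: (((r U s) U F(p)) & X(X(s)))=False ((r U s) U F(p))=True (r U s)=True r=True s=False F(p)=True p=True X(X(s))=False X(s)=True
s_5={q,s}: (((r U s) U F(p)) & X(X(s)))=False ((r U s) U F(p))=False (r U s)=True r=False s=True F(p)=False p=False X(X(s))=False X(s)=False
s_6={r}: (((r U s) U F(p)) & X(X(s)))=False ((r U s) U F(p))=False (r U s)=False r=True s=False F(p)=False p=False X(X(s))=False X(s)=False
Evaluating at position 1: result = True

Answer: true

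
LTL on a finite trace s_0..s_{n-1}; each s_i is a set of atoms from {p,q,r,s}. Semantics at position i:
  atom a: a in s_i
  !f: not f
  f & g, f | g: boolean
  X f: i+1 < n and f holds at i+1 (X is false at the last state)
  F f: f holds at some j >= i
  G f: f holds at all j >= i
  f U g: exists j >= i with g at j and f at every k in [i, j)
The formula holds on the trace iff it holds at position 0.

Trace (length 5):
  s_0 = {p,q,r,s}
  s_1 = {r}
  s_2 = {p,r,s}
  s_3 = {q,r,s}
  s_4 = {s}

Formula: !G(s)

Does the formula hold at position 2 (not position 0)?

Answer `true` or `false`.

s_0={p,q,r,s}: !G(s)=True G(s)=False s=True
s_1={r}: !G(s)=True G(s)=False s=False
s_2={p,r,s}: !G(s)=False G(s)=True s=True
s_3={q,r,s}: !G(s)=False G(s)=True s=True
s_4={s}: !G(s)=False G(s)=True s=True
Evaluating at position 2: result = False

Answer: false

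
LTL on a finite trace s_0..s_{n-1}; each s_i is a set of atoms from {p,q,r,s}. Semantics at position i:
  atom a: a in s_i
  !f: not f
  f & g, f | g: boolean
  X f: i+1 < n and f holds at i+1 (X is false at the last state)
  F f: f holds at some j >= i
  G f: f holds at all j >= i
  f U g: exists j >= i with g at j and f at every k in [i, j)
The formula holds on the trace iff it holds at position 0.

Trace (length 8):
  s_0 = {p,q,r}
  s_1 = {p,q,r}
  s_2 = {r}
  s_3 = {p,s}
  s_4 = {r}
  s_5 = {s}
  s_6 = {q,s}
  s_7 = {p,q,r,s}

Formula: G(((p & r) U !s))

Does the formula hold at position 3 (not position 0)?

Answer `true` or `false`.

s_0={p,q,r}: G(((p & r) U !s))=False ((p & r) U !s)=True (p & r)=True p=True r=True !s=True s=False
s_1={p,q,r}: G(((p & r) U !s))=False ((p & r) U !s)=True (p & r)=True p=True r=True !s=True s=False
s_2={r}: G(((p & r) U !s))=False ((p & r) U !s)=True (p & r)=False p=False r=True !s=True s=False
s_3={p,s}: G(((p & r) U !s))=False ((p & r) U !s)=False (p & r)=False p=True r=False !s=False s=True
s_4={r}: G(((p & r) U !s))=False ((p & r) U !s)=True (p & r)=False p=False r=True !s=True s=False
s_5={s}: G(((p & r) U !s))=False ((p & r) U !s)=False (p & r)=False p=False r=False !s=False s=True
s_6={q,s}: G(((p & r) U !s))=False ((p & r) U !s)=False (p & r)=False p=False r=False !s=False s=True
s_7={p,q,r,s}: G(((p & r) U !s))=False ((p & r) U !s)=False (p & r)=True p=True r=True !s=False s=True
Evaluating at position 3: result = False

Answer: false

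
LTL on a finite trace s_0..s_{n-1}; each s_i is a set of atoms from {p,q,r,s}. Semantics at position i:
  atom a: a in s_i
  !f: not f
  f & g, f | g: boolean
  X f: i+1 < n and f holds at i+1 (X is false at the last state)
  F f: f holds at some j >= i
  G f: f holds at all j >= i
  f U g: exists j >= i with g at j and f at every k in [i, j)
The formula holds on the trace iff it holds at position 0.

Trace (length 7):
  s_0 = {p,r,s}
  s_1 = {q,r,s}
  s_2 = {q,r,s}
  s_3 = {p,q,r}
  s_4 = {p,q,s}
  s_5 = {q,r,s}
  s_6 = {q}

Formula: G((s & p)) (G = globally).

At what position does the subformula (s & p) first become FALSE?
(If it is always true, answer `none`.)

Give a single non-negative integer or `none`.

s_0={p,r,s}: (s & p)=True s=True p=True
s_1={q,r,s}: (s & p)=False s=True p=False
s_2={q,r,s}: (s & p)=False s=True p=False
s_3={p,q,r}: (s & p)=False s=False p=True
s_4={p,q,s}: (s & p)=True s=True p=True
s_5={q,r,s}: (s & p)=False s=True p=False
s_6={q}: (s & p)=False s=False p=False
G((s & p)) holds globally = False
First violation at position 1.

Answer: 1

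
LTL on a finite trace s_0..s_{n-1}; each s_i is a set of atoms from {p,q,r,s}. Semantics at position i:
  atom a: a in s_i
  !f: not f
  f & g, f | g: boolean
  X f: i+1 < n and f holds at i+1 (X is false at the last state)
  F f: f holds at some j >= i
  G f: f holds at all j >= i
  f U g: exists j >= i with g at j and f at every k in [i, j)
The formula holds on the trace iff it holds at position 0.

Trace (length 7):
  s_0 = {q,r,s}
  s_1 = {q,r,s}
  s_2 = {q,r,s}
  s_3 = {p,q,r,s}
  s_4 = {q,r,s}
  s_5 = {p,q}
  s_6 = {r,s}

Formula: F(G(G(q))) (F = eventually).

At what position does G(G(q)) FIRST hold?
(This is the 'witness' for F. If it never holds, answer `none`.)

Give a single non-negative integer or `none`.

Answer: none

Derivation:
s_0={q,r,s}: G(G(q))=False G(q)=False q=True
s_1={q,r,s}: G(G(q))=False G(q)=False q=True
s_2={q,r,s}: G(G(q))=False G(q)=False q=True
s_3={p,q,r,s}: G(G(q))=False G(q)=False q=True
s_4={q,r,s}: G(G(q))=False G(q)=False q=True
s_5={p,q}: G(G(q))=False G(q)=False q=True
s_6={r,s}: G(G(q))=False G(q)=False q=False
F(G(G(q))) does not hold (no witness exists).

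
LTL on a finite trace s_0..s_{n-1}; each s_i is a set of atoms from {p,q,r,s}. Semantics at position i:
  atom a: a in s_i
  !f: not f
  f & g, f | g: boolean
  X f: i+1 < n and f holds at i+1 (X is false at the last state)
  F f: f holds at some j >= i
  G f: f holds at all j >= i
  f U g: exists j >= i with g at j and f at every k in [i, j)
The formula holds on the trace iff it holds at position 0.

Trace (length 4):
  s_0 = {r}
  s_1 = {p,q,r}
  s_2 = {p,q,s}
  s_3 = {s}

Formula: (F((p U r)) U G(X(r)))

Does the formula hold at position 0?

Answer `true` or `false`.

Answer: false

Derivation:
s_0={r}: (F((p U r)) U G(X(r)))=False F((p U r))=True (p U r)=True p=False r=True G(X(r))=False X(r)=True
s_1={p,q,r}: (F((p U r)) U G(X(r)))=False F((p U r))=True (p U r)=True p=True r=True G(X(r))=False X(r)=False
s_2={p,q,s}: (F((p U r)) U G(X(r)))=False F((p U r))=False (p U r)=False p=True r=False G(X(r))=False X(r)=False
s_3={s}: (F((p U r)) U G(X(r)))=False F((p U r))=False (p U r)=False p=False r=False G(X(r))=False X(r)=False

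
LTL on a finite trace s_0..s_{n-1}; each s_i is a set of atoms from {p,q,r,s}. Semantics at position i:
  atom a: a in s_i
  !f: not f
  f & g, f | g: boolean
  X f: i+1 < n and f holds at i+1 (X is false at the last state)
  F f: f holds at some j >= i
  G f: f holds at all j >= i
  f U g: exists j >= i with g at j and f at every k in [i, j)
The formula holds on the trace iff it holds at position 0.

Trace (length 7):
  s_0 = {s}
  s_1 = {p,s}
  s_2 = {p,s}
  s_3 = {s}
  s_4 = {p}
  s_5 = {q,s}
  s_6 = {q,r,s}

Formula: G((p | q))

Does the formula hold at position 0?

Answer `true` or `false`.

s_0={s}: G((p | q))=False (p | q)=False p=False q=False
s_1={p,s}: G((p | q))=False (p | q)=True p=True q=False
s_2={p,s}: G((p | q))=False (p | q)=True p=True q=False
s_3={s}: G((p | q))=False (p | q)=False p=False q=False
s_4={p}: G((p | q))=True (p | q)=True p=True q=False
s_5={q,s}: G((p | q))=True (p | q)=True p=False q=True
s_6={q,r,s}: G((p | q))=True (p | q)=True p=False q=True

Answer: false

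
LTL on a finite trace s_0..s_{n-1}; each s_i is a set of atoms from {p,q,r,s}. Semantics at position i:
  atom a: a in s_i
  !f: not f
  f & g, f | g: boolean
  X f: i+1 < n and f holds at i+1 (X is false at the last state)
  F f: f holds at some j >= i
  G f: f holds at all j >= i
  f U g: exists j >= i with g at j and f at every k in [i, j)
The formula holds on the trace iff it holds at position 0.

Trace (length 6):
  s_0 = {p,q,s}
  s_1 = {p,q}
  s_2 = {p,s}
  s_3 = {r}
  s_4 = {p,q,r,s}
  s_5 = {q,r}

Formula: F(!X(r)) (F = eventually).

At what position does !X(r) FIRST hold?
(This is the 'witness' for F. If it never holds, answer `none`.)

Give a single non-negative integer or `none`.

s_0={p,q,s}: !X(r)=True X(r)=False r=False
s_1={p,q}: !X(r)=True X(r)=False r=False
s_2={p,s}: !X(r)=False X(r)=True r=False
s_3={r}: !X(r)=False X(r)=True r=True
s_4={p,q,r,s}: !X(r)=False X(r)=True r=True
s_5={q,r}: !X(r)=True X(r)=False r=True
F(!X(r)) holds; first witness at position 0.

Answer: 0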